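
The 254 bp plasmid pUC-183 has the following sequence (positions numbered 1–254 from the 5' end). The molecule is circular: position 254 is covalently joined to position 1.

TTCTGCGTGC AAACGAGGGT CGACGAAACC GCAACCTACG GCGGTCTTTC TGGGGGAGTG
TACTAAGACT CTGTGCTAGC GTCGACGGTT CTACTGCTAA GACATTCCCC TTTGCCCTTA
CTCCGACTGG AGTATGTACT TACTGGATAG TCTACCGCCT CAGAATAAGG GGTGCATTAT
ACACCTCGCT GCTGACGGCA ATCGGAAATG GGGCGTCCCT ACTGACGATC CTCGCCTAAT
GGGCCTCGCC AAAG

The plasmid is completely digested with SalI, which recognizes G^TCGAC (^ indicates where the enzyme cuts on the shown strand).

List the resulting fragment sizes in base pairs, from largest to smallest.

192, 62 bp

SalI sites (GTCGAC) start at positions 19, 81.
SalI cuts after the first base of each site, so after positions 19, 81.
Circular molecule, 2 cuts → 2 fragments:
  20–81 → 62 bp
  82–254 then 1–19 → 173 + 19 = 192 bp
Sorted largest to smallest: 192, 62 bp.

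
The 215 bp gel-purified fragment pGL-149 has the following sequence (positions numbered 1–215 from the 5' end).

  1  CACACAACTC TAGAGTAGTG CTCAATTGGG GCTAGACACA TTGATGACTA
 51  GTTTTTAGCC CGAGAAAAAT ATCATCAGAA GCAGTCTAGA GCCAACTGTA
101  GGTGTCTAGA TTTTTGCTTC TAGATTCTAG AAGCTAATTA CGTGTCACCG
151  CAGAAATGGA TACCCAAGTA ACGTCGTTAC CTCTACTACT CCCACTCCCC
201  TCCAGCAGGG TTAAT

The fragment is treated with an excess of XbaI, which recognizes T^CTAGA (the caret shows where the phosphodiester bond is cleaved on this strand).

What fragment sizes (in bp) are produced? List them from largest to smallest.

XbaI sites (TCTAGA) start at positions 9, 85, 105, 119, 126.
XbaI cuts after the first base of each site, so after positions 9, 85, 105, 119, 126.
Linear molecule, 5 cuts → 6 fragments:
  1–9 → 9 bp
  10–85 → 76 bp
  86–105 → 20 bp
  106–119 → 14 bp
  120–126 → 7 bp
  127–215 → 89 bp
Sorted largest to smallest: 89, 76, 20, 14, 9, 7 bp.

89, 76, 20, 14, 9, 7 bp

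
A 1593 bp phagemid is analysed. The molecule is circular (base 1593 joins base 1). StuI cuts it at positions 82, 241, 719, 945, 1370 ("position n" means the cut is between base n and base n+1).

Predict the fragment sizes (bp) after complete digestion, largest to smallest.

Circular molecule, 5 cuts → 5 fragments:
  241 − 82 = 159 bp
  719 − 241 = 478 bp
  945 − 719 = 226 bp
  1370 − 945 = 425 bp
  wrap: 1593 − 1370 + 82 = 305 bp
Sorted largest to smallest: 478, 425, 305, 226, 159 bp.

478, 425, 305, 226, 159 bp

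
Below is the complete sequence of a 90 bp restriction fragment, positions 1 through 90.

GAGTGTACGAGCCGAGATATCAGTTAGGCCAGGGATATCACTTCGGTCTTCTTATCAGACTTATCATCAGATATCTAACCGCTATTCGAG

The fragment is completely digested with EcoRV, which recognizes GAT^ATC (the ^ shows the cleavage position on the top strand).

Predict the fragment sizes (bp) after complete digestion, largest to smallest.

36, 18, 18, 18 bp

EcoRV sites (GATATC) start at positions 16, 34, 70.
EcoRV cuts after base 3 of each site, so after positions 18, 36, 72.
Linear molecule, 3 cuts → 4 fragments:
  1–18 → 18 bp
  19–36 → 18 bp
  37–72 → 36 bp
  73–90 → 18 bp
Sorted largest to smallest: 36, 18, 18, 18 bp.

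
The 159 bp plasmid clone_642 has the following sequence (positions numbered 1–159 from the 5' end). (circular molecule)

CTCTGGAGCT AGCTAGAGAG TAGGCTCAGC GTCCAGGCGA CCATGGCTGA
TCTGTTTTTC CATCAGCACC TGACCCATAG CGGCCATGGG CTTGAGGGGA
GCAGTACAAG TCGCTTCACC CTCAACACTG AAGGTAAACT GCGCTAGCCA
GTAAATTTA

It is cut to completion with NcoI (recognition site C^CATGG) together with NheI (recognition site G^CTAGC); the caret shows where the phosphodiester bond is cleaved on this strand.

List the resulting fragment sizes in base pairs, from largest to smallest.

NcoI sites (CCATGG) start at positions 41, 84.
NcoI cuts after the first base of each site, so after positions 41, 84.
NheI sites (GCTAGC) start at positions 8, 143.
NheI cuts after the first base of each site, so after positions 8, 143.
Combined cut positions: 8, 41, 84, 143.
Circular molecule, 4 cuts → 4 fragments:
  9–41 → 33 bp
  42–84 → 43 bp
  85–143 → 59 bp
  144–159 then 1–8 → 16 + 8 = 24 bp
Sorted largest to smallest: 59, 43, 33, 24 bp.

59, 43, 33, 24 bp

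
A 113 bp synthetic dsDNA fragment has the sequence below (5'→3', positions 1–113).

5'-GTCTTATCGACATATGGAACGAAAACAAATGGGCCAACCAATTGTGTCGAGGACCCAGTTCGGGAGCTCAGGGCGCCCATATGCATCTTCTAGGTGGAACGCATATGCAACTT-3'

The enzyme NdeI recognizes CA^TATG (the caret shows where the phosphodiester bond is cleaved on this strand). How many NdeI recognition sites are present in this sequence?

3

CATATG occurs starting at positions 11, 78, 102.
NdeI cuts at 3 sites.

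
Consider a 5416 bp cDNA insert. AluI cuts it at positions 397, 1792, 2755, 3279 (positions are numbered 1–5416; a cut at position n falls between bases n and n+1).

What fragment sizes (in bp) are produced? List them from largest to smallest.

Linear molecule, 4 cuts → 5 fragments:
  397 − 0 = 397 bp
  1792 − 397 = 1395 bp
  2755 − 1792 = 963 bp
  3279 − 2755 = 524 bp
  5416 − 3279 = 2137 bp
Sorted largest to smallest: 2137, 1395, 963, 524, 397 bp.

2137, 1395, 963, 524, 397 bp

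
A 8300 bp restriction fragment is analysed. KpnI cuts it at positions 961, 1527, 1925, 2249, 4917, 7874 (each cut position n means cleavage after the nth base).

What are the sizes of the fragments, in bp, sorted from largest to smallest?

2957, 2668, 961, 566, 426, 398, 324 bp

Linear molecule, 6 cuts → 7 fragments:
  961 − 0 = 961 bp
  1527 − 961 = 566 bp
  1925 − 1527 = 398 bp
  2249 − 1925 = 324 bp
  4917 − 2249 = 2668 bp
  7874 − 4917 = 2957 bp
  8300 − 7874 = 426 bp
Sorted largest to smallest: 2957, 2668, 961, 566, 426, 398, 324 bp.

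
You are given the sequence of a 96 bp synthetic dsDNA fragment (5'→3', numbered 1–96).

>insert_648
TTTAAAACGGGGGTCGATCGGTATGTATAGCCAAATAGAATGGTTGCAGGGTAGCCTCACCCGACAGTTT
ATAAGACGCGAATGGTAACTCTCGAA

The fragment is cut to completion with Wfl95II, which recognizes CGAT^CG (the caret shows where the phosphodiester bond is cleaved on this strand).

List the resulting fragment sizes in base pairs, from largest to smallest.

78, 18 bp

The Wfl95II site (CGATCG) starts at position 15.
Wfl95II cuts after base 4 of each site, so after position 18.
Linear molecule, 1 cut → 2 fragments:
  1–18 → 18 bp
  19–96 → 78 bp
Sorted largest to smallest: 78, 18 bp.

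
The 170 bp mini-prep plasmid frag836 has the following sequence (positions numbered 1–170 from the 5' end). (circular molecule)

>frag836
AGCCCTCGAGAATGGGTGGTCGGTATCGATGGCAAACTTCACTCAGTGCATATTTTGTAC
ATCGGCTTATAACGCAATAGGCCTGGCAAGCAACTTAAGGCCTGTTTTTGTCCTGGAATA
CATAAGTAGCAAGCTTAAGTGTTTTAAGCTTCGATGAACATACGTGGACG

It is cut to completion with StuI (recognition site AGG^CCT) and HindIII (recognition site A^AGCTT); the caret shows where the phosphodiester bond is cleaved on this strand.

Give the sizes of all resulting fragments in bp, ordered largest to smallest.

105, 31, 19, 15 bp

StuI sites (AGGCCT) start at positions 79, 98.
StuI cuts after base 3 of each site, so after positions 81, 100.
HindIII sites (AAGCTT) start at positions 131, 146.
HindIII cuts after the first base of each site, so after positions 131, 146.
Combined cut positions: 81, 100, 131, 146.
Circular molecule, 4 cuts → 4 fragments:
  82–100 → 19 bp
  101–131 → 31 bp
  132–146 → 15 bp
  147–170 then 1–81 → 24 + 81 = 105 bp
Sorted largest to smallest: 105, 31, 19, 15 bp.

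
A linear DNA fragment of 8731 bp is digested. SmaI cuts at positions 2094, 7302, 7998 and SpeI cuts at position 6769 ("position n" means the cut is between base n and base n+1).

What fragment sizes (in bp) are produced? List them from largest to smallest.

Combined cut positions (sorted): 2094, 6769, 7302, 7998.
Linear molecule, 4 cuts → 5 fragments:
  2094 − 0 = 2094 bp
  6769 − 2094 = 4675 bp
  7302 − 6769 = 533 bp
  7998 − 7302 = 696 bp
  8731 − 7998 = 733 bp
Sorted largest to smallest: 4675, 2094, 733, 696, 533 bp.

4675, 2094, 733, 696, 533 bp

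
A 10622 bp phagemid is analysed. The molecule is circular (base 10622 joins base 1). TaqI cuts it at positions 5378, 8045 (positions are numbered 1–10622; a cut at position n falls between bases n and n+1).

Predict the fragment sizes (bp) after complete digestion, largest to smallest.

7955, 2667 bp

Circular molecule, 2 cuts → 2 fragments:
  8045 − 5378 = 2667 bp
  wrap: 10622 − 8045 + 5378 = 7955 bp
Sorted largest to smallest: 7955, 2667 bp.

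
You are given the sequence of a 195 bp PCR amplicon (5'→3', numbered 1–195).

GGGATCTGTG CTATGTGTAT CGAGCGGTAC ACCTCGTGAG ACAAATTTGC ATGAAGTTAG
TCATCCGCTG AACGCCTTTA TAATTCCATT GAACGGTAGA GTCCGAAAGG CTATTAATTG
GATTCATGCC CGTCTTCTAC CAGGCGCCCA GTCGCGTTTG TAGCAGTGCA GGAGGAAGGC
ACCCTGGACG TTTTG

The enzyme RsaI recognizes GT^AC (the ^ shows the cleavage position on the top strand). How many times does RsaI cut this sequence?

GTAC occurs starting at position 27.
RsaI cuts at 1 site.

1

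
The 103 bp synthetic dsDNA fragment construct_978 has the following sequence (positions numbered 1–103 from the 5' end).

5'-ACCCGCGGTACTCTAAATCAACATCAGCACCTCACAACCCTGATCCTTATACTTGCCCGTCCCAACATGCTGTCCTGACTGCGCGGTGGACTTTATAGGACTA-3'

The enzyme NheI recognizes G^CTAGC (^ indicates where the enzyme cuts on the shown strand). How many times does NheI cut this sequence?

0

No occurrence of GCTAGC is present in the sequence.
NheI does not cut: 0 sites.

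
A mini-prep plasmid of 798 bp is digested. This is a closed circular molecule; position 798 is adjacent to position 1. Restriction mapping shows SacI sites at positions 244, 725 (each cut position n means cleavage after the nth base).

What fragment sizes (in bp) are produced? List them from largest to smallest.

Circular molecule, 2 cuts → 2 fragments:
  725 − 244 = 481 bp
  wrap: 798 − 725 + 244 = 317 bp
Sorted largest to smallest: 481, 317 bp.

481, 317 bp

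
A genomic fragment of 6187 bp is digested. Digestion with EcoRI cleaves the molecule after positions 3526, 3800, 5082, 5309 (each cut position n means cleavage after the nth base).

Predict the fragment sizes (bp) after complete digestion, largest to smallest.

3526, 1282, 878, 274, 227 bp

Linear molecule, 4 cuts → 5 fragments:
  3526 − 0 = 3526 bp
  3800 − 3526 = 274 bp
  5082 − 3800 = 1282 bp
  5309 − 5082 = 227 bp
  6187 − 5309 = 878 bp
Sorted largest to smallest: 3526, 1282, 878, 274, 227 bp.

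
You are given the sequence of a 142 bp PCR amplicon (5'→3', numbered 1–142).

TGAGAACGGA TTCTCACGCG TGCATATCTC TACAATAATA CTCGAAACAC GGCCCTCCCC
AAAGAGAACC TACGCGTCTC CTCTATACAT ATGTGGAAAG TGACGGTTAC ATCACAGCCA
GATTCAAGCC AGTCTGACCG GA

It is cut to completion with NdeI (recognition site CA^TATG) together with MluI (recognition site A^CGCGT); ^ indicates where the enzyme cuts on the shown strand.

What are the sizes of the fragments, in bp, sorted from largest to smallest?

The NdeI site (CATATG) starts at position 88.
NdeI cuts after base 2 of each site, so after position 89.
MluI sites (ACGCGT) start at positions 16, 72.
MluI cuts after the first base of each site, so after positions 16, 72.
Combined cut positions: 16, 72, 89.
Linear molecule, 3 cuts → 4 fragments:
  1–16 → 16 bp
  17–72 → 56 bp
  73–89 → 17 bp
  90–142 → 53 bp
Sorted largest to smallest: 56, 53, 17, 16 bp.

56, 53, 17, 16 bp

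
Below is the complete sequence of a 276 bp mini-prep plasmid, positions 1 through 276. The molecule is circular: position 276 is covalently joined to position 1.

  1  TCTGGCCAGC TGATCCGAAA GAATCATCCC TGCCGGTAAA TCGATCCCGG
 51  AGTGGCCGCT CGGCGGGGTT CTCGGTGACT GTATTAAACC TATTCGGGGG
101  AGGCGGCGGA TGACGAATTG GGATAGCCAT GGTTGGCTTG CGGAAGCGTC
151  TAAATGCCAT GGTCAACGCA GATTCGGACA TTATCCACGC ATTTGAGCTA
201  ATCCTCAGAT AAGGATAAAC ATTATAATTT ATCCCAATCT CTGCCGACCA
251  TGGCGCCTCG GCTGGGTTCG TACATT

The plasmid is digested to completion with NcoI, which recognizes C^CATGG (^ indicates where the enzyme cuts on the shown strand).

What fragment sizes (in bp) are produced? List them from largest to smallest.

155, 91, 30 bp

NcoI sites (CCATGG) start at positions 127, 157, 248.
NcoI cuts after the first base of each site, so after positions 127, 157, 248.
Circular molecule, 3 cuts → 3 fragments:
  128–157 → 30 bp
  158–248 → 91 bp
  249–276 then 1–127 → 28 + 127 = 155 bp
Sorted largest to smallest: 155, 91, 30 bp.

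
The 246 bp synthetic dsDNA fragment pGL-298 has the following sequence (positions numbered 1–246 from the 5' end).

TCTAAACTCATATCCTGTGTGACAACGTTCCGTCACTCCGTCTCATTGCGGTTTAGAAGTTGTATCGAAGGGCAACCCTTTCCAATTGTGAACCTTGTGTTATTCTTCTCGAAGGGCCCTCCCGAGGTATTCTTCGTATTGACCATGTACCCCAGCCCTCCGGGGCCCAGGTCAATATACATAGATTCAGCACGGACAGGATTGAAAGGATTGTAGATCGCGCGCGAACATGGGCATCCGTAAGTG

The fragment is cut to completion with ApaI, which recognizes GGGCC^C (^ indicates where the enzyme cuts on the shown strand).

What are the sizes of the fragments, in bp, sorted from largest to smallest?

118, 79, 49 bp

ApaI sites (GGGCCC) start at positions 114, 163.
ApaI cuts after base 5 of each site (before the last base), so after positions 118, 167.
Linear molecule, 2 cuts → 3 fragments:
  1–118 → 118 bp
  119–167 → 49 bp
  168–246 → 79 bp
Sorted largest to smallest: 118, 79, 49 bp.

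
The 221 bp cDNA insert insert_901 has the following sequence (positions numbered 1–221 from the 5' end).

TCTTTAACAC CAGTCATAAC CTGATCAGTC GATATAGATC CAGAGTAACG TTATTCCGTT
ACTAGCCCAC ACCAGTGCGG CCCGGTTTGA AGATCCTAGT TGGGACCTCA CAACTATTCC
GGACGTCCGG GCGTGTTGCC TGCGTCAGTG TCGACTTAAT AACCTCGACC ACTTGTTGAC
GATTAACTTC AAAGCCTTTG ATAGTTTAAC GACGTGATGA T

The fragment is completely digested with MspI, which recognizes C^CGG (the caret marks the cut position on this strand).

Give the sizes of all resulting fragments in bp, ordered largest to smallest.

MspI sites (CCGG) start at positions 82, 119, 127.
MspI cuts after the first base of each site, so after positions 82, 119, 127.
Linear molecule, 3 cuts → 4 fragments:
  1–82 → 82 bp
  83–119 → 37 bp
  120–127 → 8 bp
  128–221 → 94 bp
Sorted largest to smallest: 94, 82, 37, 8 bp.

94, 82, 37, 8 bp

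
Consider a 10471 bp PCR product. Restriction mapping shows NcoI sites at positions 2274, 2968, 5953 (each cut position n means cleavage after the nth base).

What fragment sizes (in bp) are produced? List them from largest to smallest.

4518, 2985, 2274, 694 bp

Linear molecule, 3 cuts → 4 fragments:
  2274 − 0 = 2274 bp
  2968 − 2274 = 694 bp
  5953 − 2968 = 2985 bp
  10471 − 5953 = 4518 bp
Sorted largest to smallest: 4518, 2985, 2274, 694 bp.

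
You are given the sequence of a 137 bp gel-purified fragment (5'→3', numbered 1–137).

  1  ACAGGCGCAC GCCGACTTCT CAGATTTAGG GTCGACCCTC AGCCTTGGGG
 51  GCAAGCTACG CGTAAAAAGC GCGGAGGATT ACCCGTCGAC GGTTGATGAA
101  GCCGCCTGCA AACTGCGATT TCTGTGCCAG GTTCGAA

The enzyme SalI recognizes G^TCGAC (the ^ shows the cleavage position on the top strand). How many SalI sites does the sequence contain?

2

GTCGAC occurs starting at positions 31, 85.
SalI cuts at 2 sites.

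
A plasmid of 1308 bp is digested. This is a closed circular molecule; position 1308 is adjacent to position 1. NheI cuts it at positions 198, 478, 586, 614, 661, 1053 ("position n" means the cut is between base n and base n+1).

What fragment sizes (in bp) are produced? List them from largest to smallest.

453, 392, 280, 108, 47, 28 bp

Circular molecule, 6 cuts → 6 fragments:
  478 − 198 = 280 bp
  586 − 478 = 108 bp
  614 − 586 = 28 bp
  661 − 614 = 47 bp
  1053 − 661 = 392 bp
  wrap: 1308 − 1053 + 198 = 453 bp
Sorted largest to smallest: 453, 392, 280, 108, 47, 28 bp.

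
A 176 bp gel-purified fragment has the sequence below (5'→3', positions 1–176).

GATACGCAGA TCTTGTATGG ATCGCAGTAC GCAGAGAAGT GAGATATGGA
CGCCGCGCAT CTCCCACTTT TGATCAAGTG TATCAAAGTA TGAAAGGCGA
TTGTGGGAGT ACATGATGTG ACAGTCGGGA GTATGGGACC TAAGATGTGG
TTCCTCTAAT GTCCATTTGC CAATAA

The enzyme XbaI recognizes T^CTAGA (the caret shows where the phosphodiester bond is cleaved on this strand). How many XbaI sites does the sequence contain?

No occurrence of TCTAGA is present in the sequence.
XbaI does not cut: 0 sites.

0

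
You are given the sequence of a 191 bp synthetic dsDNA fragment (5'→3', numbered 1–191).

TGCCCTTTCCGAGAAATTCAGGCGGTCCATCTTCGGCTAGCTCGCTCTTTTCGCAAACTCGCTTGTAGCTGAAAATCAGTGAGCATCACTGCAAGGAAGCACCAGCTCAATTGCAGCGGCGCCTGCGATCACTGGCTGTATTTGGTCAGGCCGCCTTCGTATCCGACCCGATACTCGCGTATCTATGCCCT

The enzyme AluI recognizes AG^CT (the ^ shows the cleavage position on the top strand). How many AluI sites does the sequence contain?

3

AGCT occurs starting at positions 39, 67, 104.
AluI cuts at 3 sites.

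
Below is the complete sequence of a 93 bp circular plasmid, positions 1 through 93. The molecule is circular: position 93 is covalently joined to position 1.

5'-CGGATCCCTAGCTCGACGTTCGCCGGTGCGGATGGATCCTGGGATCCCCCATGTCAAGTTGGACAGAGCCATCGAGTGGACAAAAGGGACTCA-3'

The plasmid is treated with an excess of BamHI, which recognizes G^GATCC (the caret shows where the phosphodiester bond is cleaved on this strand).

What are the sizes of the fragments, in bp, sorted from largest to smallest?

53, 32, 8 bp

BamHI sites (GGATCC) start at positions 2, 34, 42.
BamHI cuts after the first base of each site, so after positions 2, 34, 42.
Circular molecule, 3 cuts → 3 fragments:
  3–34 → 32 bp
  35–42 → 8 bp
  43–93 then 1–2 → 51 + 2 = 53 bp
Sorted largest to smallest: 53, 32, 8 bp.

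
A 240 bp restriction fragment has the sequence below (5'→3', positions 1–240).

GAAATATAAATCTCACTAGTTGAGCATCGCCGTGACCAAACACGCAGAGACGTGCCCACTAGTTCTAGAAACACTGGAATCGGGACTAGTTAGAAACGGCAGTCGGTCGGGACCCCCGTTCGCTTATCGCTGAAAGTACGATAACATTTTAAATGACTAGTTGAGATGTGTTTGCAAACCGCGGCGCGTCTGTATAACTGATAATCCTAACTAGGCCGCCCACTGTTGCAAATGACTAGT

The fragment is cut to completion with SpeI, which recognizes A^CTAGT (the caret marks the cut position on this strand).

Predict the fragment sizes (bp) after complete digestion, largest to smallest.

79, 71, 43, 27, 15, 5 bp

SpeI sites (ACTAGT) start at positions 15, 58, 85, 156, 235.
SpeI cuts after the first base of each site, so after positions 15, 58, 85, 156, 235.
Linear molecule, 5 cuts → 6 fragments:
  1–15 → 15 bp
  16–58 → 43 bp
  59–85 → 27 bp
  86–156 → 71 bp
  157–235 → 79 bp
  236–240 → 5 bp
Sorted largest to smallest: 79, 71, 43, 27, 15, 5 bp.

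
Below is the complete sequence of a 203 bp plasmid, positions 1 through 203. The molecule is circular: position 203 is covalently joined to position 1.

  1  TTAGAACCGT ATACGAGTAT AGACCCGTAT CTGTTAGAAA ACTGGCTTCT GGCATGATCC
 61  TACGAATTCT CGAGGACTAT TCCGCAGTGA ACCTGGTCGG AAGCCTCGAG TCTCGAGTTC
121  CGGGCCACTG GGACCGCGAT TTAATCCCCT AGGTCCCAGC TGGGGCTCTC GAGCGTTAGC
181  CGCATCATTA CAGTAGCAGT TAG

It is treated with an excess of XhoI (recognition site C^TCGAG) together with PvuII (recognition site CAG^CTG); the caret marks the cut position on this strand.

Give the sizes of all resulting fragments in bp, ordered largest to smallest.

XhoI sites (CTCGAG) start at positions 69, 105, 112, 168.
XhoI cuts after the first base of each site, so after positions 69, 105, 112, 168.
The PvuII site (CAGCTG) starts at position 157.
PvuII cuts after base 3 of each site, so after position 159.
Combined cut positions: 69, 105, 112, 159, 168.
Circular molecule, 5 cuts → 5 fragments:
  70–105 → 36 bp
  106–112 → 7 bp
  113–159 → 47 bp
  160–168 → 9 bp
  169–203 then 1–69 → 35 + 69 = 104 bp
Sorted largest to smallest: 104, 47, 36, 9, 7 bp.

104, 47, 36, 9, 7 bp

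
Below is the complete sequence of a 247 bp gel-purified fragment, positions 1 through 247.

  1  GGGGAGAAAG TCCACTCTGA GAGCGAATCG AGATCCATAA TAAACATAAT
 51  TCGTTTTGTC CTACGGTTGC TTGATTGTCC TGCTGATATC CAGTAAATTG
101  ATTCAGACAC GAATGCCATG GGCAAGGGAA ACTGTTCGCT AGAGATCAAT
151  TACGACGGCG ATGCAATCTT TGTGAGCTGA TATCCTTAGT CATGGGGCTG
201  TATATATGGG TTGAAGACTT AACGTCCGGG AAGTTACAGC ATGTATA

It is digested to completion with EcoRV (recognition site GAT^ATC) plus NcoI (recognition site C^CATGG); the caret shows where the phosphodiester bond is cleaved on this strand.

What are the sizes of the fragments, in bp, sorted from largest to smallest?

87, 66, 65, 29 bp

EcoRV sites (GATATC) start at positions 85, 179.
EcoRV cuts after base 3 of each site, so after positions 87, 181.
The NcoI site (CCATGG) starts at position 116.
NcoI cuts after the first base of each site, so after position 116.
Combined cut positions: 87, 116, 181.
Linear molecule, 3 cuts → 4 fragments:
  1–87 → 87 bp
  88–116 → 29 bp
  117–181 → 65 bp
  182–247 → 66 bp
Sorted largest to smallest: 87, 66, 65, 29 bp.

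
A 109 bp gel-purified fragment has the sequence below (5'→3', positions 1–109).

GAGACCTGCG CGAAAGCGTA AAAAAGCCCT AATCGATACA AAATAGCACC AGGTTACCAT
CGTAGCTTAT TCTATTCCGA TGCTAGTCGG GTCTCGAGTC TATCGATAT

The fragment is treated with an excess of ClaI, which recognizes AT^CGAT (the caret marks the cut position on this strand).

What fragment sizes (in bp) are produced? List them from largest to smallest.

ClaI sites (ATCGAT) start at positions 32, 102.
ClaI cuts after base 2 of each site, so after positions 33, 103.
Linear molecule, 2 cuts → 3 fragments:
  1–33 → 33 bp
  34–103 → 70 bp
  104–109 → 6 bp
Sorted largest to smallest: 70, 33, 6 bp.

70, 33, 6 bp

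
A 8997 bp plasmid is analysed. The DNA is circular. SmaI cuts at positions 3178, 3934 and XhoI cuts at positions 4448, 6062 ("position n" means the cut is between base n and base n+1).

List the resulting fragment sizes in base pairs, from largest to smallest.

6113, 1614, 756, 514 bp

Combined cut positions (sorted): 3178, 3934, 4448, 6062.
Circular molecule, 4 cuts → 4 fragments:
  3934 − 3178 = 756 bp
  4448 − 3934 = 514 bp
  6062 − 4448 = 1614 bp
  wrap: 8997 − 6062 + 3178 = 6113 bp
Sorted largest to smallest: 6113, 1614, 756, 514 bp.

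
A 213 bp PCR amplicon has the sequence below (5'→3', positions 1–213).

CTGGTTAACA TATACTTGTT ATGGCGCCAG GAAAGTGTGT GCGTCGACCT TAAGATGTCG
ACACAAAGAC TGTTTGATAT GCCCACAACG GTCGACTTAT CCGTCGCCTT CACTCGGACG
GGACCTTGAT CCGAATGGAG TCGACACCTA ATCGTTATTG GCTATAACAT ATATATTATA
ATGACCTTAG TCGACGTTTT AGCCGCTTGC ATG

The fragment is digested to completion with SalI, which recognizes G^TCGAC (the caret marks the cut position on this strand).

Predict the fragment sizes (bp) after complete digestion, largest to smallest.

SalI sites (GTCGAC) start at positions 43, 57, 91, 140, 190.
SalI cuts after the first base of each site, so after positions 43, 57, 91, 140, 190.
Linear molecule, 5 cuts → 6 fragments:
  1–43 → 43 bp
  44–57 → 14 bp
  58–91 → 34 bp
  92–140 → 49 bp
  141–190 → 50 bp
  191–213 → 23 bp
Sorted largest to smallest: 50, 49, 43, 34, 23, 14 bp.

50, 49, 43, 34, 23, 14 bp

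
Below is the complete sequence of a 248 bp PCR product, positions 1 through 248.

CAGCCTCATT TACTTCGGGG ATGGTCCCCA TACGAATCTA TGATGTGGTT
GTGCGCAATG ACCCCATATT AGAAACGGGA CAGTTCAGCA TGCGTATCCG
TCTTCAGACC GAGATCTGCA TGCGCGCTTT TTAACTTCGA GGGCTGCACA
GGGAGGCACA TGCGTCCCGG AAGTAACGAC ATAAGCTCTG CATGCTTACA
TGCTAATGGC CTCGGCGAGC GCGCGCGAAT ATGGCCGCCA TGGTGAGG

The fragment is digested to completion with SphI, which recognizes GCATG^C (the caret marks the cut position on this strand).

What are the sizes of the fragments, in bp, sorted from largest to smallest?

SphI sites (GCATGC) start at positions 88, 118, 190.
SphI cuts after base 5 of each site (before the last base), so after positions 92, 122, 194.
Linear molecule, 3 cuts → 4 fragments:
  1–92 → 92 bp
  93–122 → 30 bp
  123–194 → 72 bp
  195–248 → 54 bp
Sorted largest to smallest: 92, 72, 54, 30 bp.

92, 72, 54, 30 bp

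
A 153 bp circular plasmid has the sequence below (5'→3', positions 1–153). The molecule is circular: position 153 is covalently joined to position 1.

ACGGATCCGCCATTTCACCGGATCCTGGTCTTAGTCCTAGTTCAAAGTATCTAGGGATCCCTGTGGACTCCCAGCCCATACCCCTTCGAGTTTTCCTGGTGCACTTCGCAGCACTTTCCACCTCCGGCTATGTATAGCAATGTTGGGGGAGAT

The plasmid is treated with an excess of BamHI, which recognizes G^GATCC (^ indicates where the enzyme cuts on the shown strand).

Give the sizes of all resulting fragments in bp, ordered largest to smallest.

101, 35, 17 bp

BamHI sites (GGATCC) start at positions 3, 20, 55.
BamHI cuts after the first base of each site, so after positions 3, 20, 55.
Circular molecule, 3 cuts → 3 fragments:
  4–20 → 17 bp
  21–55 → 35 bp
  56–153 then 1–3 → 98 + 3 = 101 bp
Sorted largest to smallest: 101, 35, 17 bp.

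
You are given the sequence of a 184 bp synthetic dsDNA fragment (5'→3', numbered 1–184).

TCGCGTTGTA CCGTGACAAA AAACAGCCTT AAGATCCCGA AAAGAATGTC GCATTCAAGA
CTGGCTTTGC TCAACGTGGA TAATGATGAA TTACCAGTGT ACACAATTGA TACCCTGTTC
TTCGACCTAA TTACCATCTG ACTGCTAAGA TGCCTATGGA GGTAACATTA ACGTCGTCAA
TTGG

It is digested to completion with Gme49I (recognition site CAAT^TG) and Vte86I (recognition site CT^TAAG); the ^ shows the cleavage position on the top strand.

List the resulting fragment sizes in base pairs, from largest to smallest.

78, 74, 29, 3 bp

Gme49I sites (CAATTG) start at positions 104, 178.
Gme49I cuts after base 4 of each site, so after positions 107, 181.
The Vte86I site (CTTAAG) starts at position 28.
Vte86I cuts after base 2 of each site, so after position 29.
Combined cut positions: 29, 107, 181.
Linear molecule, 3 cuts → 4 fragments:
  1–29 → 29 bp
  30–107 → 78 bp
  108–181 → 74 bp
  182–184 → 3 bp
Sorted largest to smallest: 78, 74, 29, 3 bp.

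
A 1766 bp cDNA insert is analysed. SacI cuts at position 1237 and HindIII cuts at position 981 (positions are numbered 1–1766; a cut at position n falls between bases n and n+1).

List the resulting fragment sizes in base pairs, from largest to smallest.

Combined cut positions (sorted): 981, 1237.
Linear molecule, 2 cuts → 3 fragments:
  981 − 0 = 981 bp
  1237 − 981 = 256 bp
  1766 − 1237 = 529 bp
Sorted largest to smallest: 981, 529, 256 bp.

981, 529, 256 bp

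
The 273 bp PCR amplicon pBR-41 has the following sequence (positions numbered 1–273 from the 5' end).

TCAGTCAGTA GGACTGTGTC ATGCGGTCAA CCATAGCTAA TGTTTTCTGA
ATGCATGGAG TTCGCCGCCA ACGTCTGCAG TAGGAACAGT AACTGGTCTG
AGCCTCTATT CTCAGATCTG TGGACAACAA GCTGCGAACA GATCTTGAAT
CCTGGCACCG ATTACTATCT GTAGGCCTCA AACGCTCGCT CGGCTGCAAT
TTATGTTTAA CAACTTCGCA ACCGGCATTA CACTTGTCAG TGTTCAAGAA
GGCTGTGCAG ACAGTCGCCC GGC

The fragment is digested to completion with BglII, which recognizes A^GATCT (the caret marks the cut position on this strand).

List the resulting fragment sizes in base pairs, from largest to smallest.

133, 114, 26 bp

BglII sites (AGATCT) start at positions 114, 140.
BglII cuts after the first base of each site, so after positions 114, 140.
Linear molecule, 2 cuts → 3 fragments:
  1–114 → 114 bp
  115–140 → 26 bp
  141–273 → 133 bp
Sorted largest to smallest: 133, 114, 26 bp.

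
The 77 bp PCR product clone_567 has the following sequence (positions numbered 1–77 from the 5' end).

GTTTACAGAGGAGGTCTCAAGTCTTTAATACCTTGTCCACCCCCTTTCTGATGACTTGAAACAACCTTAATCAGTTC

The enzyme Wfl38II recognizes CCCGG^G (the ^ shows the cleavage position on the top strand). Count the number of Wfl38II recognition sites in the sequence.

No occurrence of CCCGGG is present in the sequence.
Wfl38II does not cut: 0 sites.

0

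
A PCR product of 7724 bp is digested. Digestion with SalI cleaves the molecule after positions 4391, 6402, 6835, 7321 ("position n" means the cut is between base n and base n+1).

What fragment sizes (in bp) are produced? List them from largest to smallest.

Linear molecule, 4 cuts → 5 fragments:
  4391 − 0 = 4391 bp
  6402 − 4391 = 2011 bp
  6835 − 6402 = 433 bp
  7321 − 6835 = 486 bp
  7724 − 7321 = 403 bp
Sorted largest to smallest: 4391, 2011, 486, 433, 403 bp.

4391, 2011, 486, 433, 403 bp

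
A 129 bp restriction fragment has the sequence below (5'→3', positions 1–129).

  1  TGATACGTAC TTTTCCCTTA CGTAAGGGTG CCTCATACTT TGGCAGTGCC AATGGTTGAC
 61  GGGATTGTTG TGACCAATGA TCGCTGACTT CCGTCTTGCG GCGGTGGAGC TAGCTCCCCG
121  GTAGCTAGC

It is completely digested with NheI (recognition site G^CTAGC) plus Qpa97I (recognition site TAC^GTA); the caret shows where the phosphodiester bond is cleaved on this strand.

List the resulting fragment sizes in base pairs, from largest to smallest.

NheI sites (GCTAGC) start at positions 109, 124.
NheI cuts after the first base of each site, so after positions 109, 124.
Qpa97I sites (TACGTA) start at positions 4, 19.
Qpa97I cuts after base 3 of each site, so after positions 6, 21.
Combined cut positions: 6, 21, 109, 124.
Linear molecule, 4 cuts → 5 fragments:
  1–6 → 6 bp
  7–21 → 15 bp
  22–109 → 88 bp
  110–124 → 15 bp
  125–129 → 5 bp
Sorted largest to smallest: 88, 15, 15, 6, 5 bp.

88, 15, 15, 6, 5 bp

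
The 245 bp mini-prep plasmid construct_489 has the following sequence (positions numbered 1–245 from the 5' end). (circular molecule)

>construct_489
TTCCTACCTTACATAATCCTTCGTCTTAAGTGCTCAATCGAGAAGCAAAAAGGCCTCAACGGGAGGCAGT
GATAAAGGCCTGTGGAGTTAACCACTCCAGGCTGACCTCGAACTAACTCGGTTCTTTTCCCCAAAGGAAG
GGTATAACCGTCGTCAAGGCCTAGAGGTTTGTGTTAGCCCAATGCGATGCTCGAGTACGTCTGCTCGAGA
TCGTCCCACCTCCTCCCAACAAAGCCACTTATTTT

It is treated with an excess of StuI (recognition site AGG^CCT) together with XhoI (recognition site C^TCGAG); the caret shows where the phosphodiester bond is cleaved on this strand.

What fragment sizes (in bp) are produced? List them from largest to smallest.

94, 81, 31, 25, 14 bp

StuI sites (AGGCCT) start at positions 51, 76, 157.
StuI cuts after base 3 of each site, so after positions 53, 78, 159.
XhoI sites (CTCGAG) start at positions 190, 204.
XhoI cuts after the first base of each site, so after positions 190, 204.
Combined cut positions: 53, 78, 159, 190, 204.
Circular molecule, 5 cuts → 5 fragments:
  54–78 → 25 bp
  79–159 → 81 bp
  160–190 → 31 bp
  191–204 → 14 bp
  205–245 then 1–53 → 41 + 53 = 94 bp
Sorted largest to smallest: 94, 81, 31, 25, 14 bp.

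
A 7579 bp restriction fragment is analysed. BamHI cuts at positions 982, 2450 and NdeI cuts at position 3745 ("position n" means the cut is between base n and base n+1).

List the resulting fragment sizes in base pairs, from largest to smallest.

Combined cut positions (sorted): 982, 2450, 3745.
Linear molecule, 3 cuts → 4 fragments:
  982 − 0 = 982 bp
  2450 − 982 = 1468 bp
  3745 − 2450 = 1295 bp
  7579 − 3745 = 3834 bp
Sorted largest to smallest: 3834, 1468, 1295, 982 bp.

3834, 1468, 1295, 982 bp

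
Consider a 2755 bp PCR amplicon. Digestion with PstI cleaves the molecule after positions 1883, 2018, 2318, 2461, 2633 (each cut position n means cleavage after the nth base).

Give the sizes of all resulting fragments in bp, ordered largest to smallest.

Linear molecule, 5 cuts → 6 fragments:
  1883 − 0 = 1883 bp
  2018 − 1883 = 135 bp
  2318 − 2018 = 300 bp
  2461 − 2318 = 143 bp
  2633 − 2461 = 172 bp
  2755 − 2633 = 122 bp
Sorted largest to smallest: 1883, 300, 172, 143, 135, 122 bp.

1883, 300, 172, 143, 135, 122 bp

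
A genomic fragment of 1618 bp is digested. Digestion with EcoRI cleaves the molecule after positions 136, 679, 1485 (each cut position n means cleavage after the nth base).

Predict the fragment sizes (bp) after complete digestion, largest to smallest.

806, 543, 136, 133 bp

Linear molecule, 3 cuts → 4 fragments:
  136 − 0 = 136 bp
  679 − 136 = 543 bp
  1485 − 679 = 806 bp
  1618 − 1485 = 133 bp
Sorted largest to smallest: 806, 543, 136, 133 bp.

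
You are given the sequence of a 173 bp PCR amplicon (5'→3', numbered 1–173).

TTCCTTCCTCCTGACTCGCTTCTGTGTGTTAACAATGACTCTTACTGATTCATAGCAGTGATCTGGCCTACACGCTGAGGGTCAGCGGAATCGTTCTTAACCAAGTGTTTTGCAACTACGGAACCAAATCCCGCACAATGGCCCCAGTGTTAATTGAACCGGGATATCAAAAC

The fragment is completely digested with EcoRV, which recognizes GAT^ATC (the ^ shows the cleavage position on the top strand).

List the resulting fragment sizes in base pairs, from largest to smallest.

165, 8 bp

The EcoRV site (GATATC) starts at position 163.
EcoRV cuts after base 3 of each site, so after position 165.
Linear molecule, 1 cut → 2 fragments:
  1–165 → 165 bp
  166–173 → 8 bp
Sorted largest to smallest: 165, 8 bp.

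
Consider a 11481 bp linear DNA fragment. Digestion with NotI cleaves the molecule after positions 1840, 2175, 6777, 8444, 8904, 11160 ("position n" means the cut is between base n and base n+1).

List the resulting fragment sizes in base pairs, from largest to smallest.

4602, 2256, 1840, 1667, 460, 335, 321 bp

Linear molecule, 6 cuts → 7 fragments:
  1840 − 0 = 1840 bp
  2175 − 1840 = 335 bp
  6777 − 2175 = 4602 bp
  8444 − 6777 = 1667 bp
  8904 − 8444 = 460 bp
  11160 − 8904 = 2256 bp
  11481 − 11160 = 321 bp
Sorted largest to smallest: 4602, 2256, 1840, 1667, 460, 335, 321 bp.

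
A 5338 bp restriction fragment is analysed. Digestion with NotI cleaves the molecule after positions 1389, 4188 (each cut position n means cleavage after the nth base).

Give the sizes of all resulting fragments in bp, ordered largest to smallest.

2799, 1389, 1150 bp

Linear molecule, 2 cuts → 3 fragments:
  1389 − 0 = 1389 bp
  4188 − 1389 = 2799 bp
  5338 − 4188 = 1150 bp
Sorted largest to smallest: 2799, 1389, 1150 bp.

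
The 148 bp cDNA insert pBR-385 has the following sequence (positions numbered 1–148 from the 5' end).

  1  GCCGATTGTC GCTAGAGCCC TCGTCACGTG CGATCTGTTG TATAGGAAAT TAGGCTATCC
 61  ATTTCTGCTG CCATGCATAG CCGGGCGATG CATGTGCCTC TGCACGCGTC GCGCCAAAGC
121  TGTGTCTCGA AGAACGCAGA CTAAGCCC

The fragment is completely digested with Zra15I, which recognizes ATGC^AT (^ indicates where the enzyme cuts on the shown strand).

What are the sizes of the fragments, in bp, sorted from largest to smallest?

76, 57, 15 bp

Zra15I sites (ATGCAT) start at positions 73, 88.
Zra15I cuts after base 4 of each site, so after positions 76, 91.
Linear molecule, 2 cuts → 3 fragments:
  1–76 → 76 bp
  77–91 → 15 bp
  92–148 → 57 bp
Sorted largest to smallest: 76, 57, 15 bp.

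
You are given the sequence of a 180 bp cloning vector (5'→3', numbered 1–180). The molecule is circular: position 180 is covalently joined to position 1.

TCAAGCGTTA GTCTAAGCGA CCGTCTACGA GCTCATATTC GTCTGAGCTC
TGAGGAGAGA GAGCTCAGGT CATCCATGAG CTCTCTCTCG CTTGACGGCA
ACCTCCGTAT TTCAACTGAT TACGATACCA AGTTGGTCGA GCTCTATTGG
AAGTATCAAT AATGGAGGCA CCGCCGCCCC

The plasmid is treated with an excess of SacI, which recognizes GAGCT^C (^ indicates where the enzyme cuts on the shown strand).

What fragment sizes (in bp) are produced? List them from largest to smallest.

70, 61, 17, 16, 16 bp

SacI sites (GAGCTC) start at positions 29, 45, 61, 78, 139.
SacI cuts after base 5 of each site (before the last base), so after positions 33, 49, 65, 82, 143.
Circular molecule, 5 cuts → 5 fragments:
  34–49 → 16 bp
  50–65 → 16 bp
  66–82 → 17 bp
  83–143 → 61 bp
  144–180 then 1–33 → 37 + 33 = 70 bp
Sorted largest to smallest: 70, 61, 17, 16, 16 bp.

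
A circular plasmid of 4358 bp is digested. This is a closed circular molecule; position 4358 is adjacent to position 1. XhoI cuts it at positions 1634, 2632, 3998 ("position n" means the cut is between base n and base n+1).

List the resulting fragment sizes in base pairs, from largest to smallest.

1994, 1366, 998 bp

Circular molecule, 3 cuts → 3 fragments:
  2632 − 1634 = 998 bp
  3998 − 2632 = 1366 bp
  wrap: 4358 − 3998 + 1634 = 1994 bp
Sorted largest to smallest: 1994, 1366, 998 bp.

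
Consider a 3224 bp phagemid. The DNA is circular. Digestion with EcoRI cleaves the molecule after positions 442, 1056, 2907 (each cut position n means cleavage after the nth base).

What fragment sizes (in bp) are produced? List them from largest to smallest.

Circular molecule, 3 cuts → 3 fragments:
  1056 − 442 = 614 bp
  2907 − 1056 = 1851 bp
  wrap: 3224 − 2907 + 442 = 759 bp
Sorted largest to smallest: 1851, 759, 614 bp.

1851, 759, 614 bp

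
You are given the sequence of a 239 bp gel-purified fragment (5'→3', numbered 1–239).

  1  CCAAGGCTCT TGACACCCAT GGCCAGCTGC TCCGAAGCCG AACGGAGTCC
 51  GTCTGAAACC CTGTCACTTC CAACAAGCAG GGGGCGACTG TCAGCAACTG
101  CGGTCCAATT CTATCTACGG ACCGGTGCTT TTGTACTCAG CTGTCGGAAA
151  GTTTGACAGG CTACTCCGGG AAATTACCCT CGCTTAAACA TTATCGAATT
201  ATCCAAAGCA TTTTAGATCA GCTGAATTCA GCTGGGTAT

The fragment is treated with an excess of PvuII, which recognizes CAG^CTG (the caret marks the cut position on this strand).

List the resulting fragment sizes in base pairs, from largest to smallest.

PvuII sites (CAGCTG) start at positions 24, 138, 219, 229.
PvuII cuts after base 3 of each site, so after positions 26, 140, 221, 231.
Linear molecule, 4 cuts → 5 fragments:
  1–26 → 26 bp
  27–140 → 114 bp
  141–221 → 81 bp
  222–231 → 10 bp
  232–239 → 8 bp
Sorted largest to smallest: 114, 81, 26, 10, 8 bp.

114, 81, 26, 10, 8 bp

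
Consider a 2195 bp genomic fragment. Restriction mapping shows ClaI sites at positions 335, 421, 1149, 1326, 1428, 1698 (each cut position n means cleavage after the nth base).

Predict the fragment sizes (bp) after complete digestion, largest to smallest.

728, 497, 335, 270, 177, 102, 86 bp

Linear molecule, 6 cuts → 7 fragments:
  335 − 0 = 335 bp
  421 − 335 = 86 bp
  1149 − 421 = 728 bp
  1326 − 1149 = 177 bp
  1428 − 1326 = 102 bp
  1698 − 1428 = 270 bp
  2195 − 1698 = 497 bp
Sorted largest to smallest: 728, 497, 335, 270, 177, 102, 86 bp.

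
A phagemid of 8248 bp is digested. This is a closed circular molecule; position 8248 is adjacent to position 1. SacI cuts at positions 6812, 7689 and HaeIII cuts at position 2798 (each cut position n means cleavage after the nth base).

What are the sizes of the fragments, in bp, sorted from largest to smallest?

Combined cut positions (sorted): 2798, 6812, 7689.
Circular molecule, 3 cuts → 3 fragments:
  6812 − 2798 = 4014 bp
  7689 − 6812 = 877 bp
  wrap: 8248 − 7689 + 2798 = 3357 bp
Sorted largest to smallest: 4014, 3357, 877 bp.

4014, 3357, 877 bp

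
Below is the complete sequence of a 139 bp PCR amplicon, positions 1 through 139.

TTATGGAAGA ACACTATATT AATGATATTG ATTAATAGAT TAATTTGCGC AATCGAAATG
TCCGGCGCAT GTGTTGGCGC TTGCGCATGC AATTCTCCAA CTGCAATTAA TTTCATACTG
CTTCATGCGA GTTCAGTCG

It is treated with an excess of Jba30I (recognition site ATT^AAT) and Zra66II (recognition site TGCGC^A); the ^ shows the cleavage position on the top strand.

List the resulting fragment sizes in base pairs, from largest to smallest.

Jba30I sites (ATTAAT) start at positions 18, 31, 39, 106.
Jba30I cuts after base 3 of each site, so after positions 20, 33, 41, 108.
Zra66II sites (TGCGCA) start at positions 46, 82.
Zra66II cuts after base 5 of each site (before the last base), so after positions 50, 86.
Combined cut positions: 20, 33, 41, 50, 86, 108.
Linear molecule, 6 cuts → 7 fragments:
  1–20 → 20 bp
  21–33 → 13 bp
  34–41 → 8 bp
  42–50 → 9 bp
  51–86 → 36 bp
  87–108 → 22 bp
  109–139 → 31 bp
Sorted largest to smallest: 36, 31, 22, 20, 13, 9, 8 bp.

36, 31, 22, 20, 13, 9, 8 bp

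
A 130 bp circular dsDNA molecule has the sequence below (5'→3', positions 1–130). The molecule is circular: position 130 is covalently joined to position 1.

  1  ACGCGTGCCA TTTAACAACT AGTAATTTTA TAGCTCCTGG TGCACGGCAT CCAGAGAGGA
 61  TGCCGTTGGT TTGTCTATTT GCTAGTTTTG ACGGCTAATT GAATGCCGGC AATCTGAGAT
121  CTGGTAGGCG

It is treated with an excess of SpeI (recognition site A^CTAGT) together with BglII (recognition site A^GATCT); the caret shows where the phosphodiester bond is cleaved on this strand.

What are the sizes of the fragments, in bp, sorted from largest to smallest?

99, 31 bp

The SpeI site (ACTAGT) starts at position 18.
SpeI cuts after the first base of each site, so after position 18.
The BglII site (AGATCT) starts at position 117.
BglII cuts after the first base of each site, so after position 117.
Combined cut positions: 18, 117.
Circular molecule, 2 cuts → 2 fragments:
  19–117 → 99 bp
  118–130 then 1–18 → 13 + 18 = 31 bp
Sorted largest to smallest: 99, 31 bp.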